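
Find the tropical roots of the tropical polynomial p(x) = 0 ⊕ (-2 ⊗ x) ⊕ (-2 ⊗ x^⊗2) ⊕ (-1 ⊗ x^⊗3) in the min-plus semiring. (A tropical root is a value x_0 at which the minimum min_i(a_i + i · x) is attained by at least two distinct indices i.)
Roots: {-1, 0, 2}

Each tropical root is a break point of the lower envelope of the lines y = a_i + i · x (there are 4 lines, with slopes 0, 1, ..., 3). Only the lines that attain the minimum somewhere contribute to roots; other lines are dominated. Here the surviving (envelope) indices are i = 3, i = 2, i = 1, i = 0.
Intersections between consecutive envelope lines give the roots: for adjacent envelope indices i < j the intersection is x = (a_i − a_j) / (j − i). Reading off the sorted break points: {-1, 0, 2}.
Verification: at each break x_0, at least two indices attain the minimum of min_i(a_i + i · x_0).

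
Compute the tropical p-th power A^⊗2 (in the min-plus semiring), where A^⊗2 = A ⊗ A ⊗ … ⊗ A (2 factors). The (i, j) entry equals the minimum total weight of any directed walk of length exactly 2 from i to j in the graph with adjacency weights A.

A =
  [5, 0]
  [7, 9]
A^⊗2 =
  [7, 5]
  [12, 7]

Each entry (A^⊗2)_ij equals the minimum over all length-2 walks i = v_0 → v_1 → … → v_2 = j of Σ_t A[v_t][v_{t+1}]. For example, for (i, j) = (0, 1) we minimise over 2 possible intermediate vertex sequences; the minimum is 5, attained along the walk 0 → 0 → 1.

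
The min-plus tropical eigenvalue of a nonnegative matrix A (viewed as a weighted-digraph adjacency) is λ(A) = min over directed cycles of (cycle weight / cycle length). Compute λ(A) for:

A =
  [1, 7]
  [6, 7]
λ(A) = 1

Enumerate directed cycles and compute their means (weight / length). Sample:
  cycle 0 → 0: weight = 1, length = 1, mean = 1/1 ≈ 1.000
  cycle 1 → 1: weight = 7, length = 1, mean = 7/1 ≈ 7.000
  cycle 0 → 1 → 0: weight = 13, length = 2, mean = 13/2 ≈ 6.500
  cycle 1 → 0 → 1: weight = 13, length = 2, mean = 13/2 ≈ 6.500
Minimum mean = 1.000, attained e.g. along the cycle 0 → 0 with weight 1 and length 1. So λ(A) = 1/1 = 1.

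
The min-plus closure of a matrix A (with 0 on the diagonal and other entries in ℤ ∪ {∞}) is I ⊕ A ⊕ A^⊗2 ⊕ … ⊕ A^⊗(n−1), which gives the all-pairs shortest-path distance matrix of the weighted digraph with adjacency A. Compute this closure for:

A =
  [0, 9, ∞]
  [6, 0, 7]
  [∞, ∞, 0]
Closure =
  [0, 9, 16]
  [6, 0, 7]
  [∞, ∞, 0]

This is the Floyd-Warshall all-pairs shortest-path computation. For each intermediate vertex k = 0, 1, …, 2, update dist[i][j] ← min(dist[i][j], dist[i][k] + dist[k][j]). The final matrix gives, for each (i, j), the minimum total weight of any directed path from i to j (possibly empty when i = j).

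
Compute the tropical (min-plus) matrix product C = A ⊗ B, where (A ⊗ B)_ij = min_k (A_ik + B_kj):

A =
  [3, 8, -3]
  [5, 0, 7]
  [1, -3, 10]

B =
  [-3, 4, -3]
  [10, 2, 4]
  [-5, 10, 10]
A ⊗ B =
  [-8, 7, 0]
  [2, 2, 2]
  [-2, -1, -2]

Apply the min-plus product entry-by-entry:
  C[0][0] = min over k of (A[0][0] + B[0][0] = 3 + -3 = 0, A[0][1] + B[1][0] = 8 + 10 = 18, A[0][2] + B[2][0] = -3 + -5 = -8) = -8 (attained at k = 2)
  C[0][1] = min over k of (A[0][0] + B[0][1] = 3 + 4 = 7, A[0][1] + B[1][1] = 8 + 2 = 10, A[0][2] + B[2][1] = -3 + 10 = 7) = 7 (attained at k = 0)
  C[0][2] = min over k of (A[0][0] + B[0][2] = 3 + -3 = 0, A[0][1] + B[1][2] = 8 + 4 = 12, A[0][2] + B[2][2] = -3 + 10 = 7) = 0 (attained at k = 0)
  C[1][0] = min over k of (A[1][0] + B[0][0] = 5 + -3 = 2, A[1][1] + B[1][0] = 0 + 10 = 10, A[1][2] + B[2][0] = 7 + -5 = 2) = 2 (attained at k = 0)
  C[1][1] = min over k of (A[1][0] + B[0][1] = 5 + 4 = 9, A[1][1] + B[1][1] = 0 + 2 = 2, A[1][2] + B[2][1] = 7 + 10 = 17) = 2 (attained at k = 1)
  C[1][2] = min over k of (A[1][0] + B[0][2] = 5 + -3 = 2, A[1][1] + B[1][2] = 0 + 4 = 4, A[1][2] + B[2][2] = 7 + 10 = 17) = 2 (attained at k = 0)
  C[2][0] = min over k of (A[2][0] + B[0][0] = 1 + -3 = -2, A[2][1] + B[1][0] = -3 + 10 = 7, A[2][2] + B[2][0] = 10 + -5 = 5) = -2 (attained at k = 0)
  C[2][1] = min over k of (A[2][0] + B[0][1] = 1 + 4 = 5, A[2][1] + B[1][1] = -3 + 2 = -1, A[2][2] + B[2][1] = 10 + 10 = 20) = -1 (attained at k = 1)
  C[2][2] = min over k of (A[2][0] + B[0][2] = 1 + -3 = -2, A[2][1] + B[1][2] = -3 + 4 = 1, A[2][2] + B[2][2] = 10 + 10 = 20) = -2 (attained at k = 0)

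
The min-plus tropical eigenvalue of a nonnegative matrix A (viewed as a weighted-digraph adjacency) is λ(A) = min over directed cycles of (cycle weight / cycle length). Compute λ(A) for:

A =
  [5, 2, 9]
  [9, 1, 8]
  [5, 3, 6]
λ(A) = 1

Enumerate directed cycles and compute their means (weight / length). Sample:
  cycle 0 → 0: weight = 5, length = 1, mean = 5/1 ≈ 5.000
  cycle 1 → 1: weight = 1, length = 1, mean = 1/1 ≈ 1.000
  cycle 2 → 2: weight = 6, length = 1, mean = 6/1 ≈ 6.000
  cycle 0 → 1 → 0: weight = 11, length = 2, mean = 11/2 ≈ 5.500
  cycle 0 → 2 → 0: weight = 14, length = 2, mean = 14/2 ≈ 7.000
  cycle 1 → 0 → 1: weight = 11, length = 2, mean = 11/2 ≈ 5.500
Minimum mean = 1.000, attained e.g. along the cycle 1 → 1 with weight 1 and length 1. So λ(A) = 1/1 = 1.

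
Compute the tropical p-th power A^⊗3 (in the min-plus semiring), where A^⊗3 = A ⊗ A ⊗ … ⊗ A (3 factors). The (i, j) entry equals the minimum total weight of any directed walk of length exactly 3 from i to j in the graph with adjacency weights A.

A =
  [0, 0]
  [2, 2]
A^⊗3 =
  [0, 0]
  [2, 2]

Each entry (A^⊗3)_ij equals the minimum over all length-3 walks i = v_0 → v_1 → … → v_3 = j of Σ_t A[v_t][v_{t+1}]. For example, for (i, j) = (0, 1) we minimise over 4 possible intermediate vertex sequences; the minimum is 0, attained along the walk 0 → 0 → 0 → 1.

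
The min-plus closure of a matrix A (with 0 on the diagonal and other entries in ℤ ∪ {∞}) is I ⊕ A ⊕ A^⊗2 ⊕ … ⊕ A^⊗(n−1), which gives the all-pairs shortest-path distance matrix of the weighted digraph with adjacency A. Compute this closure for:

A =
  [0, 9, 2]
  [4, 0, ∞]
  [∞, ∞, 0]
Closure =
  [0, 9, 2]
  [4, 0, 6]
  [∞, ∞, 0]

This is the Floyd-Warshall all-pairs shortest-path computation. For each intermediate vertex k = 0, 1, …, 2, update dist[i][j] ← min(dist[i][j], dist[i][k] + dist[k][j]). The final matrix gives, for each (i, j), the minimum total weight of any directed path from i to j (possibly empty when i = j).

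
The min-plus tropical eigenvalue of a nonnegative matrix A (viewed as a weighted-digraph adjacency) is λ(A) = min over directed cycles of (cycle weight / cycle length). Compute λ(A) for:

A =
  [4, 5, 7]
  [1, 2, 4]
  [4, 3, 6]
λ(A) = 2

Enumerate directed cycles and compute their means (weight / length). Sample:
  cycle 0 → 0: weight = 4, length = 1, mean = 4/1 ≈ 4.000
  cycle 1 → 1: weight = 2, length = 1, mean = 2/1 ≈ 2.000
  cycle 2 → 2: weight = 6, length = 1, mean = 6/1 ≈ 6.000
  cycle 0 → 1 → 0: weight = 6, length = 2, mean = 6/2 ≈ 3.000
  cycle 0 → 2 → 0: weight = 11, length = 2, mean = 11/2 ≈ 5.500
  cycle 1 → 0 → 1: weight = 6, length = 2, mean = 6/2 ≈ 3.000
Minimum mean = 2.000, attained e.g. along the cycle 1 → 1 with weight 2 and length 1. So λ(A) = 2/1 = 2.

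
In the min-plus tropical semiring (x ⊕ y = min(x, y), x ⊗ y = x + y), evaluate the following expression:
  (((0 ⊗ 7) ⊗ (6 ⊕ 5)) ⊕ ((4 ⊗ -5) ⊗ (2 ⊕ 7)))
(((0 ⊗ 7) ⊗ (6 ⊕ 5)) ⊕ ((4 ⊗ -5) ⊗ (2 ⊕ 7))) = 1

Expand innermost to outermost. Recall ⊕ takes the minimum of its arguments and ⊗ takes their sum. Working out the expression (((0 ⊗ 7) ⊗ (6 ⊕ 5)) ⊕ ((4 ⊗ -5) ⊗ (2 ⊕ 7))) gives 1.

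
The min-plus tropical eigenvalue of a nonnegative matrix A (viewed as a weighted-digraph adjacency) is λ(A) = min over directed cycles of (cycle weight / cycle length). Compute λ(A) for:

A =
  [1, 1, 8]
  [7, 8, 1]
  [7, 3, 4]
λ(A) = 1

Enumerate directed cycles and compute their means (weight / length). Sample:
  cycle 0 → 0: weight = 1, length = 1, mean = 1/1 ≈ 1.000
  cycle 1 → 1: weight = 8, length = 1, mean = 8/1 ≈ 8.000
  cycle 2 → 2: weight = 4, length = 1, mean = 4/1 ≈ 4.000
  cycle 0 → 1 → 0: weight = 8, length = 2, mean = 8/2 ≈ 4.000
  cycle 0 → 2 → 0: weight = 15, length = 2, mean = 15/2 ≈ 7.500
  cycle 1 → 0 → 1: weight = 8, length = 2, mean = 8/2 ≈ 4.000
Minimum mean = 1.000, attained e.g. along the cycle 0 → 0 with weight 1 and length 1. So λ(A) = 1/1 = 1.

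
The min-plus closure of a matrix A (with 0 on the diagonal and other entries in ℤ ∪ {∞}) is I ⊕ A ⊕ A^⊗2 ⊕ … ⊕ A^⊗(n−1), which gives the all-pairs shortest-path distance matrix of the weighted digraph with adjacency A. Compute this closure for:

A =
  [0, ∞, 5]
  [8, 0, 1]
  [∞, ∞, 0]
Closure =
  [0, ∞, 5]
  [8, 0, 1]
  [∞, ∞, 0]

This is the Floyd-Warshall all-pairs shortest-path computation. For each intermediate vertex k = 0, 1, …, 2, update dist[i][j] ← min(dist[i][j], dist[i][k] + dist[k][j]). The final matrix gives, for each (i, j), the minimum total weight of any directed path from i to j (possibly empty when i = j).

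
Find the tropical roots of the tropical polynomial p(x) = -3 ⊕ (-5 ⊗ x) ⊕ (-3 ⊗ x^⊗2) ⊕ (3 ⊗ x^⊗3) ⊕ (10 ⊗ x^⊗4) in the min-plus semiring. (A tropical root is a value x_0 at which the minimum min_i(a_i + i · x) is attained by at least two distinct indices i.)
Roots: {-7, -6, -2, 2}

Each tropical root is a break point of the lower envelope of the lines y = a_i + i · x (there are 5 lines, with slopes 0, 1, ..., 4). Only the lines that attain the minimum somewhere contribute to roots; other lines are dominated. Here the surviving (envelope) indices are i = 4, i = 3, i = 2, i = 1, i = 0.
Intersections between consecutive envelope lines give the roots: for adjacent envelope indices i < j the intersection is x = (a_i − a_j) / (j − i). Reading off the sorted break points: {-7, -6, -2, 2}.
Verification: at each break x_0, at least two indices attain the minimum of min_i(a_i + i · x_0).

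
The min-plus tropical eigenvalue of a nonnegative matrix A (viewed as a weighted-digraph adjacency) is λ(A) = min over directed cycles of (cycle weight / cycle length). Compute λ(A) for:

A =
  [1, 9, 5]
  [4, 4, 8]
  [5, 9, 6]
λ(A) = 1

Enumerate directed cycles and compute their means (weight / length). Sample:
  cycle 0 → 0: weight = 1, length = 1, mean = 1/1 ≈ 1.000
  cycle 1 → 1: weight = 4, length = 1, mean = 4/1 ≈ 4.000
  cycle 2 → 2: weight = 6, length = 1, mean = 6/1 ≈ 6.000
  cycle 0 → 1 → 0: weight = 13, length = 2, mean = 13/2 ≈ 6.500
  cycle 0 → 2 → 0: weight = 10, length = 2, mean = 10/2 ≈ 5.000
  cycle 1 → 0 → 1: weight = 13, length = 2, mean = 13/2 ≈ 6.500
Minimum mean = 1.000, attained e.g. along the cycle 0 → 0 with weight 1 and length 1. So λ(A) = 1/1 = 1.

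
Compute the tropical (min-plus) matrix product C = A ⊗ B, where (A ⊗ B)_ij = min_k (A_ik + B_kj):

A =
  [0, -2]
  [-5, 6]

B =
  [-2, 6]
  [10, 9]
A ⊗ B =
  [-2, 6]
  [-7, 1]

Apply the min-plus product entry-by-entry:
  C[0][0] = min over k of (A[0][0] + B[0][0] = 0 + -2 = -2, A[0][1] + B[1][0] = -2 + 10 = 8) = -2 (attained at k = 0)
  C[0][1] = min over k of (A[0][0] + B[0][1] = 0 + 6 = 6, A[0][1] + B[1][1] = -2 + 9 = 7) = 6 (attained at k = 0)
  C[1][0] = min over k of (A[1][0] + B[0][0] = -5 + -2 = -7, A[1][1] + B[1][0] = 6 + 10 = 16) = -7 (attained at k = 0)
  C[1][1] = min over k of (A[1][0] + B[0][1] = -5 + 6 = 1, A[1][1] + B[1][1] = 6 + 9 = 15) = 1 (attained at k = 0)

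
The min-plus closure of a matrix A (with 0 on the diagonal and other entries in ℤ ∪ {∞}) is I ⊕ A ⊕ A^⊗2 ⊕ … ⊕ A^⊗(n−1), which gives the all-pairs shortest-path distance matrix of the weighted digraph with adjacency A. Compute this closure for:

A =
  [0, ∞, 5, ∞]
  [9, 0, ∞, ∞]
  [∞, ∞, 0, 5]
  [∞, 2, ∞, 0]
Closure =
  [0, 12, 5, 10]
  [9, 0, 14, 19]
  [16, 7, 0, 5]
  [11, 2, 16, 0]

This is the Floyd-Warshall all-pairs shortest-path computation. For each intermediate vertex k = 0, 1, …, 3, update dist[i][j] ← min(dist[i][j], dist[i][k] + dist[k][j]). The final matrix gives, for each (i, j), the minimum total weight of any directed path from i to j (possibly empty when i = j).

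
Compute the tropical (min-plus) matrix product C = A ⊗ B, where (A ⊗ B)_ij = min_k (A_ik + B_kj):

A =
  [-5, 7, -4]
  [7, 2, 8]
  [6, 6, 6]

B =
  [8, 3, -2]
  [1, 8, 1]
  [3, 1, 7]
A ⊗ B =
  [-1, -3, -7]
  [3, 9, 3]
  [7, 7, 4]

Apply the min-plus product entry-by-entry:
  C[0][0] = min over k of (A[0][0] + B[0][0] = -5 + 8 = 3, A[0][1] + B[1][0] = 7 + 1 = 8, A[0][2] + B[2][0] = -4 + 3 = -1) = -1 (attained at k = 2)
  C[0][1] = min over k of (A[0][0] + B[0][1] = -5 + 3 = -2, A[0][1] + B[1][1] = 7 + 8 = 15, A[0][2] + B[2][1] = -4 + 1 = -3) = -3 (attained at k = 2)
  C[0][2] = min over k of (A[0][0] + B[0][2] = -5 + -2 = -7, A[0][1] + B[1][2] = 7 + 1 = 8, A[0][2] + B[2][2] = -4 + 7 = 3) = -7 (attained at k = 0)
  C[1][0] = min over k of (A[1][0] + B[0][0] = 7 + 8 = 15, A[1][1] + B[1][0] = 2 + 1 = 3, A[1][2] + B[2][0] = 8 + 3 = 11) = 3 (attained at k = 1)
  C[1][1] = min over k of (A[1][0] + B[0][1] = 7 + 3 = 10, A[1][1] + B[1][1] = 2 + 8 = 10, A[1][2] + B[2][1] = 8 + 1 = 9) = 9 (attained at k = 2)
  C[1][2] = min over k of (A[1][0] + B[0][2] = 7 + -2 = 5, A[1][1] + B[1][2] = 2 + 1 = 3, A[1][2] + B[2][2] = 8 + 7 = 15) = 3 (attained at k = 1)
  C[2][0] = min over k of (A[2][0] + B[0][0] = 6 + 8 = 14, A[2][1] + B[1][0] = 6 + 1 = 7, A[2][2] + B[2][0] = 6 + 3 = 9) = 7 (attained at k = 1)
  C[2][1] = min over k of (A[2][0] + B[0][1] = 6 + 3 = 9, A[2][1] + B[1][1] = 6 + 8 = 14, A[2][2] + B[2][1] = 6 + 1 = 7) = 7 (attained at k = 2)
  C[2][2] = min over k of (A[2][0] + B[0][2] = 6 + -2 = 4, A[2][1] + B[1][2] = 6 + 1 = 7, A[2][2] + B[2][2] = 6 + 7 = 13) = 4 (attained at k = 0)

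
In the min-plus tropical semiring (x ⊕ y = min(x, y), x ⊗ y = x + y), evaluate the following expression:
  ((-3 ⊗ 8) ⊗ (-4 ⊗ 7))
((-3 ⊗ 8) ⊗ (-4 ⊗ 7)) = 8

Expand innermost to outermost. Recall ⊕ takes the minimum of its arguments and ⊗ takes their sum. Working out the expression ((-3 ⊗ 8) ⊗ (-4 ⊗ 7)) gives 8.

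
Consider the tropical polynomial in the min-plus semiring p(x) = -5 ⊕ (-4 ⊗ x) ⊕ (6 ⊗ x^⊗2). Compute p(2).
p(2) = -5

A tropical monomial a ⊗ x^⊗i evaluates to a + i · x. Evaluating each term at x = 2:
  Term 0 contributes -5 + 0 · 2 = -5
  Term 1 contributes -4 + 1 · 2 = -2
  Term 2 contributes 6 + 2 · 2 = 10
p(2) = ⊕ of these = min[-5, -2, 10] = -5.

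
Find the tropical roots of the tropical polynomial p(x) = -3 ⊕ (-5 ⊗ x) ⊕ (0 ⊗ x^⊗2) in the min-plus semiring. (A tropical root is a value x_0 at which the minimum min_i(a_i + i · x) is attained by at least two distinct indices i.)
Roots: {-5, 2}

Each tropical root is a break point of the lower envelope of the lines y = a_i + i · x (there are 3 lines, with slopes 0, 1, ..., 2). Only the lines that attain the minimum somewhere contribute to roots; other lines are dominated. Here the surviving (envelope) indices are i = 2, i = 1, i = 0.
Intersections between consecutive envelope lines give the roots: for adjacent envelope indices i < j the intersection is x = (a_i − a_j) / (j − i). Reading off the sorted break points: {-5, 2}.
Verification: at each break x_0, at least two indices attain the minimum of min_i(a_i + i · x_0).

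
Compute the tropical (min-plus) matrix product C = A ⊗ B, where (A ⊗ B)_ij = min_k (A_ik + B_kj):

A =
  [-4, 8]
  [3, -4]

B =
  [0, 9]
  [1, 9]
A ⊗ B =
  [-4, 5]
  [-3, 5]

Apply the min-plus product entry-by-entry:
  C[0][0] = min over k of (A[0][0] + B[0][0] = -4 + 0 = -4, A[0][1] + B[1][0] = 8 + 1 = 9) = -4 (attained at k = 0)
  C[0][1] = min over k of (A[0][0] + B[0][1] = -4 + 9 = 5, A[0][1] + B[1][1] = 8 + 9 = 17) = 5 (attained at k = 0)
  C[1][0] = min over k of (A[1][0] + B[0][0] = 3 + 0 = 3, A[1][1] + B[1][0] = -4 + 1 = -3) = -3 (attained at k = 1)
  C[1][1] = min over k of (A[1][0] + B[0][1] = 3 + 9 = 12, A[1][1] + B[1][1] = -4 + 9 = 5) = 5 (attained at k = 1)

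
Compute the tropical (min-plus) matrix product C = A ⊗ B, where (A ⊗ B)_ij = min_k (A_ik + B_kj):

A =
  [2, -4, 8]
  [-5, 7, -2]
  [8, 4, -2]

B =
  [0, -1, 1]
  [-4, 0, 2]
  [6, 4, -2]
A ⊗ B =
  [-8, -4, -2]
  [-5, -6, -4]
  [0, 2, -4]

Apply the min-plus product entry-by-entry:
  C[0][0] = min over k of (A[0][0] + B[0][0] = 2 + 0 = 2, A[0][1] + B[1][0] = -4 + -4 = -8, A[0][2] + B[2][0] = 8 + 6 = 14) = -8 (attained at k = 1)
  C[0][1] = min over k of (A[0][0] + B[0][1] = 2 + -1 = 1, A[0][1] + B[1][1] = -4 + 0 = -4, A[0][2] + B[2][1] = 8 + 4 = 12) = -4 (attained at k = 1)
  C[0][2] = min over k of (A[0][0] + B[0][2] = 2 + 1 = 3, A[0][1] + B[1][2] = -4 + 2 = -2, A[0][2] + B[2][2] = 8 + -2 = 6) = -2 (attained at k = 1)
  C[1][0] = min over k of (A[1][0] + B[0][0] = -5 + 0 = -5, A[1][1] + B[1][0] = 7 + -4 = 3, A[1][2] + B[2][0] = -2 + 6 = 4) = -5 (attained at k = 0)
  C[1][1] = min over k of (A[1][0] + B[0][1] = -5 + -1 = -6, A[1][1] + B[1][1] = 7 + 0 = 7, A[1][2] + B[2][1] = -2 + 4 = 2) = -6 (attained at k = 0)
  C[1][2] = min over k of (A[1][0] + B[0][2] = -5 + 1 = -4, A[1][1] + B[1][2] = 7 + 2 = 9, A[1][2] + B[2][2] = -2 + -2 = -4) = -4 (attained at k = 0)
  C[2][0] = min over k of (A[2][0] + B[0][0] = 8 + 0 = 8, A[2][1] + B[1][0] = 4 + -4 = 0, A[2][2] + B[2][0] = -2 + 6 = 4) = 0 (attained at k = 1)
  C[2][1] = min over k of (A[2][0] + B[0][1] = 8 + -1 = 7, A[2][1] + B[1][1] = 4 + 0 = 4, A[2][2] + B[2][1] = -2 + 4 = 2) = 2 (attained at k = 2)
  C[2][2] = min over k of (A[2][0] + B[0][2] = 8 + 1 = 9, A[2][1] + B[1][2] = 4 + 2 = 6, A[2][2] + B[2][2] = -2 + -2 = -4) = -4 (attained at k = 2)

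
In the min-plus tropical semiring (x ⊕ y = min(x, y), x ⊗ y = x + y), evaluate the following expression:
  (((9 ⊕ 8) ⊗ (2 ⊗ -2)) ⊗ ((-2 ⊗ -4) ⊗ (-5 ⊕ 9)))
(((9 ⊕ 8) ⊗ (2 ⊗ -2)) ⊗ ((-2 ⊗ -4) ⊗ (-5 ⊕ 9))) = -3

Expand innermost to outermost. Recall ⊕ takes the minimum of its arguments and ⊗ takes their sum. Working out the expression (((9 ⊕ 8) ⊗ (2 ⊗ -2)) ⊗ ((-2 ⊗ -4) ⊗ (-5 ⊕ 9))) gives -3.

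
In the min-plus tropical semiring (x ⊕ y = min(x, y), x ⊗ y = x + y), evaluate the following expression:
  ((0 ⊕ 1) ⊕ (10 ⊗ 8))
((0 ⊕ 1) ⊕ (10 ⊗ 8)) = 0

Expand innermost to outermost. Recall ⊕ takes the minimum of its arguments and ⊗ takes their sum. Working out the expression ((0 ⊕ 1) ⊕ (10 ⊗ 8)) gives 0.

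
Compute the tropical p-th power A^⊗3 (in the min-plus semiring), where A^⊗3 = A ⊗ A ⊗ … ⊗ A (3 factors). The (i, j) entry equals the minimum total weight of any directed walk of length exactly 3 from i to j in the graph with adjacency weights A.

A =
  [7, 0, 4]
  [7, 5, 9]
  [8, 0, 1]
A^⊗3 =
  [11, 5, 6]
  [14, 10, 11]
  [8, 2, 3]

Each entry (A^⊗3)_ij equals the minimum over all length-3 walks i = v_0 → v_1 → … → v_3 = j of Σ_t A[v_t][v_{t+1}]. For example, for (i, j) = (0, 2) we minimise over 9 possible intermediate vertex sequences; the minimum is 6, attained along the walk 0 → 2 → 2 → 2.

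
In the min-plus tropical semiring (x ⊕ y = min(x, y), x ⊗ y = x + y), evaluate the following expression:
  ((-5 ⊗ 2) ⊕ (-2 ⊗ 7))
((-5 ⊗ 2) ⊕ (-2 ⊗ 7)) = -3

Expand innermost to outermost. Recall ⊕ takes the minimum of its arguments and ⊗ takes their sum. Working out the expression ((-5 ⊗ 2) ⊕ (-2 ⊗ 7)) gives -3.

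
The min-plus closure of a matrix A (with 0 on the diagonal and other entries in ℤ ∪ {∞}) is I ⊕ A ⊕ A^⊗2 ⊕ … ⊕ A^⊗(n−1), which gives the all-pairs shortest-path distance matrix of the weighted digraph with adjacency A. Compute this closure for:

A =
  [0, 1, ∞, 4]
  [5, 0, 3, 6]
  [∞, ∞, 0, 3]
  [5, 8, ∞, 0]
Closure =
  [0, 1, 4, 4]
  [5, 0, 3, 6]
  [8, 9, 0, 3]
  [5, 6, 9, 0]

This is the Floyd-Warshall all-pairs shortest-path computation. For each intermediate vertex k = 0, 1, …, 3, update dist[i][j] ← min(dist[i][j], dist[i][k] + dist[k][j]). The final matrix gives, for each (i, j), the minimum total weight of any directed path from i to j (possibly empty when i = j).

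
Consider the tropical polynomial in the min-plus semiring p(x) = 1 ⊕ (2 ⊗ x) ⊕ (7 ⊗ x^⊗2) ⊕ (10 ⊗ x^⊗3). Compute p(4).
p(4) = 1

A tropical monomial a ⊗ x^⊗i evaluates to a + i · x. Evaluating each term at x = 4:
  Term 0 contributes 1 + 0 · 4 = 1
  Term 1 contributes 2 + 1 · 4 = 6
  Term 2 contributes 7 + 2 · 4 = 15
  Term 3 contributes 10 + 3 · 4 = 22
p(4) = ⊕ of these = min[1, 6, 15, 22] = 1.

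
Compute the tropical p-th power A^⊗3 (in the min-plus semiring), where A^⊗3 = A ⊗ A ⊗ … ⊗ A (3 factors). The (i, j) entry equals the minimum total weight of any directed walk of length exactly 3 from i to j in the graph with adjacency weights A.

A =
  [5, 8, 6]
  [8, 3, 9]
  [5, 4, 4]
A^⊗3 =
  [15, 13, 14]
  [14, 9, 15]
  [13, 10, 12]

Each entry (A^⊗3)_ij equals the minimum over all length-3 walks i = v_0 → v_1 → … → v_3 = j of Σ_t A[v_t][v_{t+1}]. For example, for (i, j) = (0, 2) we minimise over 9 possible intermediate vertex sequences; the minimum is 14, attained along the walk 0 → 2 → 2 → 2.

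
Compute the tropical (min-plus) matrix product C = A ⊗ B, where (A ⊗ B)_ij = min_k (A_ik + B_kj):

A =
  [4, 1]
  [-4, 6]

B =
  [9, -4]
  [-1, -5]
A ⊗ B =
  [0, -4]
  [5, -8]

Apply the min-plus product entry-by-entry:
  C[0][0] = min over k of (A[0][0] + B[0][0] = 4 + 9 = 13, A[0][1] + B[1][0] = 1 + -1 = 0) = 0 (attained at k = 1)
  C[0][1] = min over k of (A[0][0] + B[0][1] = 4 + -4 = 0, A[0][1] + B[1][1] = 1 + -5 = -4) = -4 (attained at k = 1)
  C[1][0] = min over k of (A[1][0] + B[0][0] = -4 + 9 = 5, A[1][1] + B[1][0] = 6 + -1 = 5) = 5 (attained at k = 0)
  C[1][1] = min over k of (A[1][0] + B[0][1] = -4 + -4 = -8, A[1][1] + B[1][1] = 6 + -5 = 1) = -8 (attained at k = 0)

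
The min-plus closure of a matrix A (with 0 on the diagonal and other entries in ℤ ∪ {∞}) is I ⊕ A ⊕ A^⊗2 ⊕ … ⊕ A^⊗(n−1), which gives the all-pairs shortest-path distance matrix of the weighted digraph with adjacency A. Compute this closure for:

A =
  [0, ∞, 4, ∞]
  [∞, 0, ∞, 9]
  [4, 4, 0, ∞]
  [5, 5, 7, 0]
Closure =
  [0, 8, 4, 17]
  [14, 0, 16, 9]
  [4, 4, 0, 13]
  [5, 5, 7, 0]

This is the Floyd-Warshall all-pairs shortest-path computation. For each intermediate vertex k = 0, 1, …, 3, update dist[i][j] ← min(dist[i][j], dist[i][k] + dist[k][j]). The final matrix gives, for each (i, j), the minimum total weight of any directed path from i to j (possibly empty when i = j).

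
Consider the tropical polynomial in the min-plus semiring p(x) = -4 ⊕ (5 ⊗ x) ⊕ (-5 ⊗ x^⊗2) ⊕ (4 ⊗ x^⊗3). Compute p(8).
p(8) = -4

A tropical monomial a ⊗ x^⊗i evaluates to a + i · x. Evaluating each term at x = 8:
  Term 0 contributes -4 + 0 · 8 = -4
  Term 1 contributes 5 + 1 · 8 = 13
  Term 2 contributes -5 + 2 · 8 = 11
  Term 3 contributes 4 + 3 · 8 = 28
p(8) = ⊕ of these = min[-4, 13, 11, 28] = -4.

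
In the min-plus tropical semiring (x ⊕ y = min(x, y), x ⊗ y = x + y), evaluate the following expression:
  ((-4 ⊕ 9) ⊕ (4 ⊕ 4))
((-4 ⊕ 9) ⊕ (4 ⊕ 4)) = -4

Expand innermost to outermost. Recall ⊕ takes the minimum of its arguments and ⊗ takes their sum. Working out the expression ((-4 ⊕ 9) ⊕ (4 ⊕ 4)) gives -4.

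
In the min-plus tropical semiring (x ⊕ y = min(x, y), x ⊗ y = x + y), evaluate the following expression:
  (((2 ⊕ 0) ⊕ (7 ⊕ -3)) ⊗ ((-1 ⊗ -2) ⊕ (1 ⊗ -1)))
(((2 ⊕ 0) ⊕ (7 ⊕ -3)) ⊗ ((-1 ⊗ -2) ⊕ (1 ⊗ -1))) = -6

Expand innermost to outermost. Recall ⊕ takes the minimum of its arguments and ⊗ takes their sum. Working out the expression (((2 ⊕ 0) ⊕ (7 ⊕ -3)) ⊗ ((-1 ⊗ -2) ⊕ (1 ⊗ -1))) gives -6.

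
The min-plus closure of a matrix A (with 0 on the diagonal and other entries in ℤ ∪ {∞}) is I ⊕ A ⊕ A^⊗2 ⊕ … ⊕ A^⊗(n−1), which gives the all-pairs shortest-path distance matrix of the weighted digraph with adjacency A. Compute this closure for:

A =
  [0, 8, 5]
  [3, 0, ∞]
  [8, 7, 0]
Closure =
  [0, 8, 5]
  [3, 0, 8]
  [8, 7, 0]

This is the Floyd-Warshall all-pairs shortest-path computation. For each intermediate vertex k = 0, 1, …, 2, update dist[i][j] ← min(dist[i][j], dist[i][k] + dist[k][j]). The final matrix gives, for each (i, j), the minimum total weight of any directed path from i to j (possibly empty when i = j).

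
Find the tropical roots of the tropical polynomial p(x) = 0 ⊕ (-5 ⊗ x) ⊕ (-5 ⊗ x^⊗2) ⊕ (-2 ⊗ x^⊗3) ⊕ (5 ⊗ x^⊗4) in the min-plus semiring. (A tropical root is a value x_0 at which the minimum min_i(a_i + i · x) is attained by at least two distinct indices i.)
Roots: {-7, -3, 0, 5}

Each tropical root is a break point of the lower envelope of the lines y = a_i + i · x (there are 5 lines, with slopes 0, 1, ..., 4). Only the lines that attain the minimum somewhere contribute to roots; other lines are dominated. Here the surviving (envelope) indices are i = 4, i = 3, i = 2, i = 1, i = 0.
Intersections between consecutive envelope lines give the roots: for adjacent envelope indices i < j the intersection is x = (a_i − a_j) / (j − i). Reading off the sorted break points: {-7, -3, 0, 5}.
Verification: at each break x_0, at least two indices attain the minimum of min_i(a_i + i · x_0).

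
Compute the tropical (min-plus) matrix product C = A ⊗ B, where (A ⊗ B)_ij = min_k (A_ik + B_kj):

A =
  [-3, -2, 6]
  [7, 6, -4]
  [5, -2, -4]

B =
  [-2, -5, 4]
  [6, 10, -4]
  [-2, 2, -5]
A ⊗ B =
  [-5, -8, -6]
  [-6, -2, -9]
  [-6, -2, -9]

Apply the min-plus product entry-by-entry:
  C[0][0] = min over k of (A[0][0] + B[0][0] = -3 + -2 = -5, A[0][1] + B[1][0] = -2 + 6 = 4, A[0][2] + B[2][0] = 6 + -2 = 4) = -5 (attained at k = 0)
  C[0][1] = min over k of (A[0][0] + B[0][1] = -3 + -5 = -8, A[0][1] + B[1][1] = -2 + 10 = 8, A[0][2] + B[2][1] = 6 + 2 = 8) = -8 (attained at k = 0)
  C[0][2] = min over k of (A[0][0] + B[0][2] = -3 + 4 = 1, A[0][1] + B[1][2] = -2 + -4 = -6, A[0][2] + B[2][2] = 6 + -5 = 1) = -6 (attained at k = 1)
  C[1][0] = min over k of (A[1][0] + B[0][0] = 7 + -2 = 5, A[1][1] + B[1][0] = 6 + 6 = 12, A[1][2] + B[2][0] = -4 + -2 = -6) = -6 (attained at k = 2)
  C[1][1] = min over k of (A[1][0] + B[0][1] = 7 + -5 = 2, A[1][1] + B[1][1] = 6 + 10 = 16, A[1][2] + B[2][1] = -4 + 2 = -2) = -2 (attained at k = 2)
  C[1][2] = min over k of (A[1][0] + B[0][2] = 7 + 4 = 11, A[1][1] + B[1][2] = 6 + -4 = 2, A[1][2] + B[2][2] = -4 + -5 = -9) = -9 (attained at k = 2)
  C[2][0] = min over k of (A[2][0] + B[0][0] = 5 + -2 = 3, A[2][1] + B[1][0] = -2 + 6 = 4, A[2][2] + B[2][0] = -4 + -2 = -6) = -6 (attained at k = 2)
  C[2][1] = min over k of (A[2][0] + B[0][1] = 5 + -5 = 0, A[2][1] + B[1][1] = -2 + 10 = 8, A[2][2] + B[2][1] = -4 + 2 = -2) = -2 (attained at k = 2)
  C[2][2] = min over k of (A[2][0] + B[0][2] = 5 + 4 = 9, A[2][1] + B[1][2] = -2 + -4 = -6, A[2][2] + B[2][2] = -4 + -5 = -9) = -9 (attained at k = 2)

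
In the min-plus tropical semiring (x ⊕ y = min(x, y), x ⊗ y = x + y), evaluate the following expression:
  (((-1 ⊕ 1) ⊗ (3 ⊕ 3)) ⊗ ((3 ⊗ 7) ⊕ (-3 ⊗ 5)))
(((-1 ⊕ 1) ⊗ (3 ⊕ 3)) ⊗ ((3 ⊗ 7) ⊕ (-3 ⊗ 5))) = 4

Expand innermost to outermost. Recall ⊕ takes the minimum of its arguments and ⊗ takes their sum. Working out the expression (((-1 ⊕ 1) ⊗ (3 ⊕ 3)) ⊗ ((3 ⊗ 7) ⊕ (-3 ⊗ 5))) gives 4.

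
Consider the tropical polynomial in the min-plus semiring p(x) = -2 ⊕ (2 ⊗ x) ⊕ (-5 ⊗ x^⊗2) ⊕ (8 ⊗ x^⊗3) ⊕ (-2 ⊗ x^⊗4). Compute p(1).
p(1) = -3

A tropical monomial a ⊗ x^⊗i evaluates to a + i · x. Evaluating each term at x = 1:
  Term 0 contributes -2 + 0 · 1 = -2
  Term 1 contributes 2 + 1 · 1 = 3
  Term 2 contributes -5 + 2 · 1 = -3
  Term 3 contributes 8 + 3 · 1 = 11
  Term 4 contributes -2 + 4 · 1 = 2
p(1) = ⊕ of these = min[-2, 3, -3, 11, 2] = -3.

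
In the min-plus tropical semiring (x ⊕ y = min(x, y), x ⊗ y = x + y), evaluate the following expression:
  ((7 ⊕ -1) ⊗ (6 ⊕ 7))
((7 ⊕ -1) ⊗ (6 ⊕ 7)) = 5

Expand innermost to outermost. Recall ⊕ takes the minimum of its arguments and ⊗ takes their sum. Working out the expression ((7 ⊕ -1) ⊗ (6 ⊕ 7)) gives 5.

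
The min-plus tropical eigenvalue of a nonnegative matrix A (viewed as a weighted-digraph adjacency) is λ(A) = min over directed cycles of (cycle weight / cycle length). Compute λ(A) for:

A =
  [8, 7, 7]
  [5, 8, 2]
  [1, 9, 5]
λ(A) = 10/3

Enumerate directed cycles and compute their means (weight / length). Sample:
  cycle 0 → 0: weight = 8, length = 1, mean = 8/1 ≈ 8.000
  cycle 1 → 1: weight = 8, length = 1, mean = 8/1 ≈ 8.000
  cycle 2 → 2: weight = 5, length = 1, mean = 5/1 ≈ 5.000
  cycle 0 → 1 → 0: weight = 12, length = 2, mean = 12/2 ≈ 6.000
  cycle 0 → 2 → 0: weight = 8, length = 2, mean = 8/2 ≈ 4.000
  cycle 1 → 0 → 1: weight = 12, length = 2, mean = 12/2 ≈ 6.000
Minimum mean = 3.333, attained e.g. along the cycle 0 → 1 → 2 → 0 with weight 10 and length 3. So λ(A) = 10/3 = 10/3.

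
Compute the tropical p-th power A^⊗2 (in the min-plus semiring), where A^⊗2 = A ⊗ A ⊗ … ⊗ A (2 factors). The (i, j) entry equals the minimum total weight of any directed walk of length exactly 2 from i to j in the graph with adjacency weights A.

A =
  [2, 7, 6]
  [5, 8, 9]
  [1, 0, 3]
A^⊗2 =
  [4, 6, 8]
  [7, 9, 11]
  [3, 3, 6]

Each entry (A^⊗2)_ij equals the minimum over all length-2 walks i = v_0 → v_1 → … → v_2 = j of Σ_t A[v_t][v_{t+1}]. For example, for (i, j) = (0, 2) we minimise over 3 possible intermediate vertex sequences; the minimum is 8, attained along the walk 0 → 0 → 2.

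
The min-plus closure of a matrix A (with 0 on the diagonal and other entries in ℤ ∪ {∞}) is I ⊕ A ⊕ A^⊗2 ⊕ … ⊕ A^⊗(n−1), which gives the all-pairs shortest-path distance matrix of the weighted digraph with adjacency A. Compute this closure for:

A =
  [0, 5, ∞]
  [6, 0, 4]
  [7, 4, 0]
Closure =
  [0, 5, 9]
  [6, 0, 4]
  [7, 4, 0]

This is the Floyd-Warshall all-pairs shortest-path computation. For each intermediate vertex k = 0, 1, …, 2, update dist[i][j] ← min(dist[i][j], dist[i][k] + dist[k][j]). The final matrix gives, for each (i, j), the minimum total weight of any directed path from i to j (possibly empty when i = j).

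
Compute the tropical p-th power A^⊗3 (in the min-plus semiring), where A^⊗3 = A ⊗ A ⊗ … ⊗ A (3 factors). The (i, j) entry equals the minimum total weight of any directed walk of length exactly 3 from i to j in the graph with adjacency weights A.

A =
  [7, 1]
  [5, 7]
A^⊗3 =
  [13, 7]
  [11, 13]

Each entry (A^⊗3)_ij equals the minimum over all length-3 walks i = v_0 → v_1 → … → v_3 = j of Σ_t A[v_t][v_{t+1}]. For example, for (i, j) = (0, 1) we minimise over 4 possible intermediate vertex sequences; the minimum is 7, attained along the walk 0 → 1 → 0 → 1.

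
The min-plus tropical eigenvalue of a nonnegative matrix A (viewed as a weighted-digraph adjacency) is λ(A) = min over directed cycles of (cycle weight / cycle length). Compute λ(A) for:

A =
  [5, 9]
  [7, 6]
λ(A) = 5

Enumerate directed cycles and compute their means (weight / length). Sample:
  cycle 0 → 0: weight = 5, length = 1, mean = 5/1 ≈ 5.000
  cycle 1 → 1: weight = 6, length = 1, mean = 6/1 ≈ 6.000
  cycle 0 → 1 → 0: weight = 16, length = 2, mean = 16/2 ≈ 8.000
  cycle 1 → 0 → 1: weight = 16, length = 2, mean = 16/2 ≈ 8.000
Minimum mean = 5.000, attained e.g. along the cycle 0 → 0 with weight 5 and length 1. So λ(A) = 5/1 = 5.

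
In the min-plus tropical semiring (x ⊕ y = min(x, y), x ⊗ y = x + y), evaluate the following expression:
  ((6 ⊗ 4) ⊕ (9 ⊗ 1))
((6 ⊗ 4) ⊕ (9 ⊗ 1)) = 10

Expand innermost to outermost. Recall ⊕ takes the minimum of its arguments and ⊗ takes their sum. Working out the expression ((6 ⊗ 4) ⊕ (9 ⊗ 1)) gives 10.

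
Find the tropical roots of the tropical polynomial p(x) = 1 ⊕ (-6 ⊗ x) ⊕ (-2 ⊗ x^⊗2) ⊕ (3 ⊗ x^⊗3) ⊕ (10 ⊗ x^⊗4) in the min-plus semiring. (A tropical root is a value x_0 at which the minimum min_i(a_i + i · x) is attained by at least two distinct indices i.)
Roots: {-7, -5, -4, 7}

Each tropical root is a break point of the lower envelope of the lines y = a_i + i · x (there are 5 lines, with slopes 0, 1, ..., 4). Only the lines that attain the minimum somewhere contribute to roots; other lines are dominated. Here the surviving (envelope) indices are i = 4, i = 3, i = 2, i = 1, i = 0.
Intersections between consecutive envelope lines give the roots: for adjacent envelope indices i < j the intersection is x = (a_i − a_j) / (j − i). Reading off the sorted break points: {-7, -5, -4, 7}.
Verification: at each break x_0, at least two indices attain the minimum of min_i(a_i + i · x_0).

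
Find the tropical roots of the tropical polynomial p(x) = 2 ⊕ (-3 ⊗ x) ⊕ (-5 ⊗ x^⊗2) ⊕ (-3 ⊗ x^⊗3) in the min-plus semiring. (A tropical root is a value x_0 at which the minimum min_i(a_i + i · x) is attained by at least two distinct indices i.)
Roots: {-2, 2, 5}

Each tropical root is a break point of the lower envelope of the lines y = a_i + i · x (there are 4 lines, with slopes 0, 1, ..., 3). Only the lines that attain the minimum somewhere contribute to roots; other lines are dominated. Here the surviving (envelope) indices are i = 3, i = 2, i = 1, i = 0.
Intersections between consecutive envelope lines give the roots: for adjacent envelope indices i < j the intersection is x = (a_i − a_j) / (j − i). Reading off the sorted break points: {-2, 2, 5}.
Verification: at each break x_0, at least two indices attain the minimum of min_i(a_i + i · x_0).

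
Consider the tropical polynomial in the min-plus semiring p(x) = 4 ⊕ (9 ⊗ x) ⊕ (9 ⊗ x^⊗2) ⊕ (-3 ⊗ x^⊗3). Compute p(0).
p(0) = -3

A tropical monomial a ⊗ x^⊗i evaluates to a + i · x. Evaluating each term at x = 0:
  Term 0 contributes 4 + 0 · 0 = 4
  Term 1 contributes 9 + 1 · 0 = 9
  Term 2 contributes 9 + 2 · 0 = 9
  Term 3 contributes -3 + 3 · 0 = -3
p(0) = ⊕ of these = min[4, 9, 9, -3] = -3.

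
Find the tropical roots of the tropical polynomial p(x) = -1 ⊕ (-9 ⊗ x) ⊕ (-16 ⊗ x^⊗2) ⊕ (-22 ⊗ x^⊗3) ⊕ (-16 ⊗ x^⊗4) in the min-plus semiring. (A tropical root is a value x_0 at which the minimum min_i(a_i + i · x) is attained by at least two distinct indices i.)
Roots: {-6, 6, 7, 8}

Each tropical root is a break point of the lower envelope of the lines y = a_i + i · x (there are 5 lines, with slopes 0, 1, ..., 4). Only the lines that attain the minimum somewhere contribute to roots; other lines are dominated. Here the surviving (envelope) indices are i = 4, i = 3, i = 2, i = 1, i = 0.
Intersections between consecutive envelope lines give the roots: for adjacent envelope indices i < j the intersection is x = (a_i − a_j) / (j − i). Reading off the sorted break points: {-6, 6, 7, 8}.
Verification: at each break x_0, at least two indices attain the minimum of min_i(a_i + i · x_0).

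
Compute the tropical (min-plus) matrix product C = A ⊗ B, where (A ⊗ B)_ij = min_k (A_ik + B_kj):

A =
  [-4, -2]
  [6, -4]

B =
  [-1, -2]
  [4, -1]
A ⊗ B =
  [-5, -6]
  [0, -5]

Apply the min-plus product entry-by-entry:
  C[0][0] = min over k of (A[0][0] + B[0][0] = -4 + -1 = -5, A[0][1] + B[1][0] = -2 + 4 = 2) = -5 (attained at k = 0)
  C[0][1] = min over k of (A[0][0] + B[0][1] = -4 + -2 = -6, A[0][1] + B[1][1] = -2 + -1 = -3) = -6 (attained at k = 0)
  C[1][0] = min over k of (A[1][0] + B[0][0] = 6 + -1 = 5, A[1][1] + B[1][0] = -4 + 4 = 0) = 0 (attained at k = 1)
  C[1][1] = min over k of (A[1][0] + B[0][1] = 6 + -2 = 4, A[1][1] + B[1][1] = -4 + -1 = -5) = -5 (attained at k = 1)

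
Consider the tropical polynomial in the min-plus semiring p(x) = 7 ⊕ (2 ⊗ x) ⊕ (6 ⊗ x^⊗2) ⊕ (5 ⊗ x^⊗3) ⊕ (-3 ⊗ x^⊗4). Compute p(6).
p(6) = 7

A tropical monomial a ⊗ x^⊗i evaluates to a + i · x. Evaluating each term at x = 6:
  Term 0 contributes 7 + 0 · 6 = 7
  Term 1 contributes 2 + 1 · 6 = 8
  Term 2 contributes 6 + 2 · 6 = 18
  Term 3 contributes 5 + 3 · 6 = 23
  Term 4 contributes -3 + 4 · 6 = 21
p(6) = ⊕ of these = min[7, 8, 18, 23, 21] = 7.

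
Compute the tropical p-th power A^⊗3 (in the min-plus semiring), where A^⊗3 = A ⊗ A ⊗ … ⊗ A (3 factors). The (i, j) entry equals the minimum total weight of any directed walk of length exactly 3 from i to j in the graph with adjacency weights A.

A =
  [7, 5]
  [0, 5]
A^⊗3 =
  [10, 10]
  [5, 10]

Each entry (A^⊗3)_ij equals the minimum over all length-3 walks i = v_0 → v_1 → … → v_3 = j of Σ_t A[v_t][v_{t+1}]. For example, for (i, j) = (0, 1) we minimise over 4 possible intermediate vertex sequences; the minimum is 10, attained along the walk 0 → 1 → 0 → 1.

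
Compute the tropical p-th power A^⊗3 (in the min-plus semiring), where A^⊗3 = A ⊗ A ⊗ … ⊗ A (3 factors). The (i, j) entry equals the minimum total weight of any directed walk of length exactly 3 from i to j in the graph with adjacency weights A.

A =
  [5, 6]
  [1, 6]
A^⊗3 =
  [12, 13]
  [8, 12]

Each entry (A^⊗3)_ij equals the minimum over all length-3 walks i = v_0 → v_1 → … → v_3 = j of Σ_t A[v_t][v_{t+1}]. For example, for (i, j) = (0, 1) we minimise over 4 possible intermediate vertex sequences; the minimum is 13, attained along the walk 0 → 1 → 0 → 1.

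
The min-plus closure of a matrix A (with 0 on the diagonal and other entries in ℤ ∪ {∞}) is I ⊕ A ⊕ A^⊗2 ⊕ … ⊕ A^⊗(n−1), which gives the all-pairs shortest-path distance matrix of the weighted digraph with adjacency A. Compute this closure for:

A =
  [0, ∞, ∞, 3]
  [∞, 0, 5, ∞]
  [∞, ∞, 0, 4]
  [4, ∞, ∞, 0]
Closure =
  [0, ∞, ∞, 3]
  [13, 0, 5, 9]
  [8, ∞, 0, 4]
  [4, ∞, ∞, 0]

This is the Floyd-Warshall all-pairs shortest-path computation. For each intermediate vertex k = 0, 1, …, 3, update dist[i][j] ← min(dist[i][j], dist[i][k] + dist[k][j]). The final matrix gives, for each (i, j), the minimum total weight of any directed path from i to j (possibly empty when i = j).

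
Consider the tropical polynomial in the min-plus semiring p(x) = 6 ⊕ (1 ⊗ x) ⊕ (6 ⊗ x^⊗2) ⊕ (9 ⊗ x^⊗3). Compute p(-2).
p(-2) = -1

A tropical monomial a ⊗ x^⊗i evaluates to a + i · x. Evaluating each term at x = -2:
  Term 0 contributes 6 + 0 · -2 = 6
  Term 1 contributes 1 + 1 · -2 = -1
  Term 2 contributes 6 + 2 · -2 = 2
  Term 3 contributes 9 + 3 · -2 = 3
p(-2) = ⊕ of these = min[6, -1, 2, 3] = -1.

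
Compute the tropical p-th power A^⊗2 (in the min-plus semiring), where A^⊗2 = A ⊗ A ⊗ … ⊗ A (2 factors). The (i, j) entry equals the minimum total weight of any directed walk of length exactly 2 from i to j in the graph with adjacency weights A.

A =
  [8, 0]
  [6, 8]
A^⊗2 =
  [6, 8]
  [14, 6]

Each entry (A^⊗2)_ij equals the minimum over all length-2 walks i = v_0 → v_1 → … → v_2 = j of Σ_t A[v_t][v_{t+1}]. For example, for (i, j) = (0, 1) we minimise over 2 possible intermediate vertex sequences; the minimum is 8, attained along the walk 0 → 0 → 1.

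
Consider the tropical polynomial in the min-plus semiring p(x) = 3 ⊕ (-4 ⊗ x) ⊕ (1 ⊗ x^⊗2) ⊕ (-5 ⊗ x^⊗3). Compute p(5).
p(5) = 1

A tropical monomial a ⊗ x^⊗i evaluates to a + i · x. Evaluating each term at x = 5:
  Term 0 contributes 3 + 0 · 5 = 3
  Term 1 contributes -4 + 1 · 5 = 1
  Term 2 contributes 1 + 2 · 5 = 11
  Term 3 contributes -5 + 3 · 5 = 10
p(5) = ⊕ of these = min[3, 1, 11, 10] = 1.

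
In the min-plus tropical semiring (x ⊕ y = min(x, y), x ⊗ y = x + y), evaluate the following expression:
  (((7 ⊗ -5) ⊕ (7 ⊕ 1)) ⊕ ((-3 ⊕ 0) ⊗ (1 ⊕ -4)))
(((7 ⊗ -5) ⊕ (7 ⊕ 1)) ⊕ ((-3 ⊕ 0) ⊗ (1 ⊕ -4))) = -7

Expand innermost to outermost. Recall ⊕ takes the minimum of its arguments and ⊗ takes their sum. Working out the expression (((7 ⊗ -5) ⊕ (7 ⊕ 1)) ⊕ ((-3 ⊕ 0) ⊗ (1 ⊕ -4))) gives -7.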